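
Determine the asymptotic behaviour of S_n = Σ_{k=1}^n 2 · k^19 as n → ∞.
S_n ~ n^20 / 10

By integral comparison (Euler-Maclaurin), Σ_{k=1}^n 2 · k^19 = 2 · ∫_0^n x^19 dx + O(n^19) = 2 · n^20/20 = n^20 / 10 + O(n^19). (Equivalently, Faulhaber's formula gives the same leading term.)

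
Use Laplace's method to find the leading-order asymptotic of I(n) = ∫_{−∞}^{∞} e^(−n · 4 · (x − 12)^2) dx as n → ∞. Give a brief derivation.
I(n) = sqrt(π/(4n))

Here φ(x) = 4 · (x − 12)^2 has its unique minimum at x* = 12 with φ(x*) = 0 and φ''(x*) = 8. Laplace's method gives
  I(n) ~ e^(−n φ(x*)) · sqrt(2π / (n · φ''(x*))) = sqrt(2π / (8n)) = sqrt(π/(4n)).
This is exact: substituting u = (x − 12)·sqrt(4n) gives I(n) = (1/sqrt(4n)) ∫_{−∞}^{∞} e^(−u^2) du = sqrt(π/(4n)).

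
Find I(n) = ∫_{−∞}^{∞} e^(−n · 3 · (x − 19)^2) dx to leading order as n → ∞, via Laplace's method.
I(n) = sqrt(π/(3n))

Here φ(x) = 3 · (x − 19)^2 has its unique minimum at x* = 19 with φ(x*) = 0 and φ''(x*) = 6. Laplace's method gives
  I(n) ~ e^(−n φ(x*)) · sqrt(2π / (n · φ''(x*))) = sqrt(2π / (6n)) = sqrt(π/(3n)).
This is exact: substituting u = (x − 19)·sqrt(3n) gives I(n) = (1/sqrt(3n)) ∫_{−∞}^{∞} e^(−u^2) du = sqrt(π/(3n)).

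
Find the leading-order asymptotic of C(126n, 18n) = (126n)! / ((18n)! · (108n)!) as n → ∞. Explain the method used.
C(126n, 18n) ~ (823543/46656)^(18n) · sqrt(7/(12π·18n))

Write N = 18n. Apply Stirling to each factorial:
  (7N)! ~ sqrt(2π·7N) · (7N/e)^(7N),
  N! ~ sqrt(2π N) · (N/e)^N,
  (6N)! ~ sqrt(2π·6N) · (6N/e)^(6N).
The exponential factors combine to (7N)^(7N) / (N^N · (6N)^(6N)) = 7^(7N)/6^(6N) = (7^7/6^6)^N = (823543/46656)^N.
The square-root prefactors combine to sqrt(2π·7N) / (sqrt(2π N)·sqrt(2π·6N)) = sqrt(7 / (2π·6·N)) = sqrt(7/(12π·18n)).
Substituting N = 18n: C(126n, 18n) ~ (823543/46656)^(18n) · sqrt(7/(12π·18n)).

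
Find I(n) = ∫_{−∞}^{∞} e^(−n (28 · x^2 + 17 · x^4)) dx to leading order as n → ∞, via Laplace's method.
I(n) ~ sqrt(π/(28n))

φ(x) = 28 · x^2 + 17 · x^4 has its unique global minimum at x* = 0 (since φ'(x) = 56x + 68x^3 = 0 only at x = 0 for real x with both coefficients positive, and φ → ∞ as |x| → ∞). At x* = 0, φ(0) = 0 and φ''(0) = 56. Laplace's method then gives
  I(n) ~ sqrt(2π / (n · φ''(0))) · e^(−n φ(0)) = sqrt(2π / (56n)) = sqrt(π/(28n)).
The 17 · x^4 term contributes only at subleading order (an O(1/n) relative correction).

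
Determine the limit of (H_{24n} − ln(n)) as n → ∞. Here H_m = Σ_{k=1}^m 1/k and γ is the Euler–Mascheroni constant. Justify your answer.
lim = ln 24 + γ

By Euler-Maclaurin, H_m = ln m + γ + O(1/m). So
  H_{24n} − ln(n) = ln(24n) + γ − ln(n) + O(1/n)
                       = ln(24/1) + γ + O(1/n).
Hence the limit is ln(24/1) + γ.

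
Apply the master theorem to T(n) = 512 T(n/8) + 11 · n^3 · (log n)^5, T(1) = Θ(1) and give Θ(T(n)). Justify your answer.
T(n) = Θ(n^3 · (log n)^6)

Here log_8 512 = 3 and f(n) = 11 · n^3 · (log n)^5 = Θ(n^(log_8 512) · (log n)^5). This is the extended Case 2 of the master theorem (f matches the critical exponent up to log factors), giving T(n) = Θ(n^(log_8 512) · (log n)^(5+1)) = Θ(n^3 · (log n)^6).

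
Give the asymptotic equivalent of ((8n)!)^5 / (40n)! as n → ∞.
((8n)!)^5/(40n)! ~ ((2π·8n)^(4/2) / sqrt(5)) · 5^(−5·8n)  →  0

Write N = 8n. Stirling: N! ~ sqrt(2π N)(N/e)^N and (5N)! ~ sqrt(2π·5N)·(5N/e)^(5N).
  (N!)^5/(5N)! ~ (2π N)^(5/2) (N/e)^(5N) / [sqrt(2π·5N) (5N/e)^(5N)]
     = (2π N)^(5/2) / sqrt(2π·5N) · (N/(5N))^(5N)
     = (2π N)^((5−1)/2) / sqrt(5) · 5^(−5N).
Since 5^5 > 1, the factor 5^(−5N) decays exponentially, so the ratio → 0. Substituting N = 8n gives the stated form.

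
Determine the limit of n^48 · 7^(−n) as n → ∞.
lim = 0

Exponentials with base > 1 dominate every fixed polynomial: for any fixed c, n^c / 7^n → 0 as n → ∞ (e.g. by the ratio test, or by writing 7^n = e^(n ln 7) and noting e^(n ln 7) / n^c → ∞). Hence n^48 · 7^(−n) = n^48 / 7^n → 0.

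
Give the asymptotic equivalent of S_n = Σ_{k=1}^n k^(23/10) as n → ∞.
S_n ~ (10/33) · n^(33/10)

Integral comparison: Σ_{k=1}^n k^(23/10) = ∫_0^n x^(23/10) dx + O(n^(23/10)). The integral is n^(1 + 23/10) / (1 + 23/10) = n^((23+10)/10) / ((23+10)/10) = (10/33) · n^(33/10).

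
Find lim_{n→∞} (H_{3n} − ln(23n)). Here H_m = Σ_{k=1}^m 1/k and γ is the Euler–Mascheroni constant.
lim = ln(3/23) + γ

By Euler-Maclaurin, H_m = ln m + γ + O(1/m). So
  H_{3n} − ln(23n) = ln(3n) + γ − ln(23n) + O(1/n)
                       = ln(3/23) + γ + O(1/n).
Hence the limit is ln(3/23) + γ.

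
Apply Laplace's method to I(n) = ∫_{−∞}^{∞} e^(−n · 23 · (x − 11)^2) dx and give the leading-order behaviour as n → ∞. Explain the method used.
I(n) = sqrt(π/(23n))

Here φ(x) = 23 · (x − 11)^2 has its unique minimum at x* = 11 with φ(x*) = 0 and φ''(x*) = 46. Laplace's method gives
  I(n) ~ e^(−n φ(x*)) · sqrt(2π / (n · φ''(x*))) = sqrt(2π / (46n)) = sqrt(π/(23n)).
This is exact: substituting u = (x − 11)·sqrt(23n) gives I(n) = (1/sqrt(23n)) ∫_{−∞}^{∞} e^(−u^2) du = sqrt(π/(23n)).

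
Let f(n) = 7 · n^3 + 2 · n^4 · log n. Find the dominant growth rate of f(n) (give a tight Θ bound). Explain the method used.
f(n) ∈ Θ(n^4 · log n)

Compare the terms by growth order. For large n, n^a · (log n)^b dominates n^a' · (log n)^b' iff a > a', or (a = a' and b > b'). Ranking the 2 terms shows the dominant one is 2 · n^4 · log n. Hence f(n) ∈ Θ(n^4 · log n).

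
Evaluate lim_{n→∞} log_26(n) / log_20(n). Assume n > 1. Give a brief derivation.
lim = ln(20) / ln(26) = log_26(20)

Change of base: log_26(n) = ln n / ln 26 and log_20(n) = ln n / ln 20. The ratio is (ln n / ln 26) · (ln 20 / ln n) = ln 20 / ln 26, a constant independent of n. So the limit is ln 20 / ln 26 = log_26(20).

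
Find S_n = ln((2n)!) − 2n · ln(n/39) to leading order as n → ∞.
S_n ~ 2n · (ln 78 − 1) + O(ln n)

Stirling: ln((2n)!) = 2n ln(2n) − 2n + O(ln n).
  S_n = 2n ln(2n) − 2n − 2n ln(n/39) + O(ln n)
      = 2n ln(2n) − 2n ln n + 2n ln 39 − 2n + O(ln n)
      = 2n ln 2 + 2n ln 39 − 2n + O(ln n)
      = 2n (ln 78 − 1) + O(ln n).
Numerically ln(78) − 1 ≈ 3.3567.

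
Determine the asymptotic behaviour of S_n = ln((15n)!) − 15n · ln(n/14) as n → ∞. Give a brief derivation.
S_n ~ 15n · (ln 210 − 1) + O(ln n)

Stirling: ln((15n)!) = 15n ln(15n) − 15n + O(ln n).
  S_n = 15n ln(15n) − 15n − 15n ln(n/14) + O(ln n)
      = 15n ln(15n) − 15n ln n + 15n ln 14 − 15n + O(ln n)
      = 15n ln 15 + 15n ln 14 − 15n + O(ln n)
      = 15n (ln 210 − 1) + O(ln n).
Numerically ln(210) − 1 ≈ 4.3471.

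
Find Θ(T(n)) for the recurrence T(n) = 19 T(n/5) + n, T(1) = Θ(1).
T(n) = Θ(n^(log_5 19))

Master theorem: compare f(n) = n to n^(log_5 19) where log_5 19 ≈ 1.829. Since 1 < log_5 19, we have f(n) = O(n^(log_5 19 − ε)) for some ε > 0 — Case 1. Hence T(n) = Θ(n^(log_5 19)).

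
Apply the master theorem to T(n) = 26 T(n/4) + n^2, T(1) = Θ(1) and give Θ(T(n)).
T(n) = Θ(n^(log_4 26))

Master theorem: compare f(n) = n^2 to n^(log_4 26) where log_4 26 ≈ 2.350. Since 2 < log_4 26, we have f(n) = O(n^(log_4 26 − ε)) for some ε > 0 — Case 1. Hence T(n) = Θ(n^(log_4 26)).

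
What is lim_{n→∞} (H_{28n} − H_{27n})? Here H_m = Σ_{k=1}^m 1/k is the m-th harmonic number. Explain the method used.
lim = ln(28/27)

Euler-Maclaurin gives H_m = ln m + γ + 1/(2m) + O(1/m^2). The γ and O(1/m) terms cancel in the difference:
  H_{28n} − H_{27n} = ln(28n) − ln(27n) + O(1/n) = ln(28/27) + O(1/n).
Hence the limit is ln(28/27).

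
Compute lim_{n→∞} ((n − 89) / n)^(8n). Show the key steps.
lim = e^(−712)

Rewrite as (1 − 89/n)^(8n). By the standard limit (1 + x/n)^n → e^x, we have (1 − 89/n)^n → e^(−89), and raising to the 8th power gives e^(−712).
More precisely, ln[(1 − 89/n)^(8n)] = 8n · ln(1 − 89/n) = 8n · (-89/n + O(1/n^2)) = -712 + O(1/n) → -712.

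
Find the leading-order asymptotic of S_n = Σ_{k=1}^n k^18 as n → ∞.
S_n ~ n^19 / 19

By integral comparison (Euler-Maclaurin), Σ_{k=1}^n k^18 = ∫_0^n x^18 dx + O(n^18) = n^19/19 + O(n^18). (Equivalently, Faulhaber's formula gives the same leading term.)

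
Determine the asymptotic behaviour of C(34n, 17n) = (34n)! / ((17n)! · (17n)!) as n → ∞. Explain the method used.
C(34n, 17n) ~ (4)^(17n) · sqrt(1/(π·17n))

Write N = 17n. Apply Stirling to each factorial:
  (2N)! ~ sqrt(2π·2N) · (2N/e)^(2N),
  N! ~ sqrt(2π N) · (N/e)^N,
  (1N)! ~ sqrt(2π·1N) · (1N/e)^(1N).
The exponential factors combine to (2N)^(2N) / (N^N · (1N)^(1N)) = 2^(2N)/1^(1N) = (2^2/1^1)^N = (4)^N.
The square-root prefactors combine to sqrt(2π·2N) / (sqrt(2π N)·sqrt(2π·1N)) = sqrt(2 / (2π·1·N)) = sqrt(1/(π·17n)).
Substituting N = 17n: C(34n, 17n) ~ (4)^(17n) · sqrt(1/(π·17n)).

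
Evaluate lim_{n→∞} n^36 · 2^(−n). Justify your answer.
lim = 0

Exponentials with base > 1 dominate every fixed polynomial: for any fixed c, n^c / 2^n → 0 as n → ∞ (e.g. by the ratio test, or by writing 2^n = e^(n ln 2) and noting e^(n ln 2) / n^c → ∞). Hence n^36 · 2^(−n) = n^36 / 2^n → 0.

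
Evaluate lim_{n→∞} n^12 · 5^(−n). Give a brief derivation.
lim = 0

Exponentials with base > 1 dominate every fixed polynomial: for any fixed c, n^c / 5^n → 0 as n → ∞ (e.g. by the ratio test, or by writing 5^n = e^(n ln 5) and noting e^(n ln 5) / n^c → ∞). Hence n^12 · 5^(−n) = n^12 / 5^n → 0.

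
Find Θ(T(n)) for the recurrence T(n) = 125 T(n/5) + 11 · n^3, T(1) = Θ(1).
T(n) = Θ(n^3 log n)

log_5 125 = 3, and f(n) = 11 · n^3 = Θ(n^(log_5 125)). This is Case 2 of the master theorem: T(n) = Θ(f(n) · log n) = Θ(n^3 log n).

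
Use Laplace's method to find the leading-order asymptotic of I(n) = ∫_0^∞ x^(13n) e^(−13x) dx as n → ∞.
I(n) ~ (sqrt(2π·13n) / 13) · (13n/(13e))^(13n)

Write the integrand as exp(13n ln x − 13x) and set f(x) = 13n ln x − 13x. Then f'(x) = 13n/x − 13 = 0 at x* = 13n/13, and f''(x*) = −13n/x*^2 = −13^2/(13n). Laplace's method (interior maximum) gives
  I(n) ~ e^(f(x*)) · sqrt(2π / |f''(x*)|)
        = exp(13n ln(13n/13) − 13n) · sqrt(2π · 13n / 13^2)
        = (13n/13)^(13n) e^(−13n) · sqrt(2π·13n) / 13
        = (sqrt(2π·13n) / 13) · (13n/(13e))^(13n).
This matches Γ(13n+1)/13^(13n+1) with Stirling applied to Γ.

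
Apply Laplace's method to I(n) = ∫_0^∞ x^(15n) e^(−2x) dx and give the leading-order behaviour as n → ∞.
I(n) ~ (sqrt(2π·15n) / 2) · (15n/(2e))^(15n)

Write the integrand as exp(15n ln x − 2x) and set f(x) = 15n ln x − 2x. Then f'(x) = 15n/x − 2 = 0 at x* = 15n/2, and f''(x*) = −15n/x*^2 = −2^2/(15n). Laplace's method (interior maximum) gives
  I(n) ~ e^(f(x*)) · sqrt(2π / |f''(x*)|)
        = exp(15n ln(15n/2) − 15n) · sqrt(2π · 15n / 2^2)
        = (15n/2)^(15n) e^(−15n) · sqrt(2π·15n) / 2
        = (sqrt(2π·15n) / 2) · (15n/(2e))^(15n).
This matches Γ(15n+1)/2^(15n+1) with Stirling applied to Γ.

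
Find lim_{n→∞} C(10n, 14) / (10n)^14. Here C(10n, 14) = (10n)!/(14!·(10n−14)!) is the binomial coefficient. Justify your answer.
lim = 1/14! = 1/87178291200

With N = 10n → ∞: C(N, 14) / N^14 = [N(N−1)…(N−13)] / (14! · N^14) = (1/14!) · 1 · (1 − 1/(10n)) · … · (1 − 13/(10n)). Each factor → 1 as N → ∞, so the limit is 1/14! = 1/87178291200.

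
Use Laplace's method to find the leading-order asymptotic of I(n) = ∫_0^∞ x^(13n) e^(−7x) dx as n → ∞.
I(n) ~ (sqrt(2π·13n) / 7) · (13n/(7e))^(13n)

Write the integrand as exp(13n ln x − 7x) and set f(x) = 13n ln x − 7x. Then f'(x) = 13n/x − 7 = 0 at x* = 13n/7, and f''(x*) = −13n/x*^2 = −7^2/(13n). Laplace's method (interior maximum) gives
  I(n) ~ e^(f(x*)) · sqrt(2π / |f''(x*)|)
        = exp(13n ln(13n/7) − 13n) · sqrt(2π · 13n / 7^2)
        = (13n/7)^(13n) e^(−13n) · sqrt(2π·13n) / 7
        = (sqrt(2π·13n) / 7) · (13n/(7e))^(13n).
This matches Γ(13n+1)/7^(13n+1) with Stirling applied to Γ.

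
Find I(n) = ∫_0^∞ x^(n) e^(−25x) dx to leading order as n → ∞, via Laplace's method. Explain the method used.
I(n) ~ (sqrt(2π·n) / 25) · (n/(25e))^(n)

Write the integrand as exp(n ln x − 25x) and set f(x) = n ln x − 25x. Then f'(x) = n/x − 25 = 0 at x* = n/25, and f''(x*) = −n/x*^2 = −25^2/(n). Laplace's method (interior maximum) gives
  I(n) ~ e^(f(x*)) · sqrt(2π / |f''(x*)|)
        = exp(n ln(n/25) − n) · sqrt(2π · n / 25^2)
        = (n/25)^(n) e^(−n) · sqrt(2π·n) / 25
        = (sqrt(2π·n) / 25) · (n/(25e))^(n).
This matches Γ(n+1)/25^(n+1) with Stirling applied to Γ.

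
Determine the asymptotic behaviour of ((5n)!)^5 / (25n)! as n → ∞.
((5n)!)^5/(25n)! ~ ((2π·5n)^(4/2) / sqrt(5)) · 5^(−5·5n)  →  0

Write N = 5n. Stirling: N! ~ sqrt(2π N)(N/e)^N and (5N)! ~ sqrt(2π·5N)·(5N/e)^(5N).
  (N!)^5/(5N)! ~ (2π N)^(5/2) (N/e)^(5N) / [sqrt(2π·5N) (5N/e)^(5N)]
     = (2π N)^(5/2) / sqrt(2π·5N) · (N/(5N))^(5N)
     = (2π N)^((5−1)/2) / sqrt(5) · 5^(−5N).
Since 5^5 > 1, the factor 5^(−5N) decays exponentially, so the ratio → 0. Substituting N = 5n gives the stated form.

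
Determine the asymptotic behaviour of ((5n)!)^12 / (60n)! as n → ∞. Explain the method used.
((5n)!)^12/(60n)! ~ ((2π·5n)^(11/2) / sqrt(12)) · 12^(−12·5n)  →  0

Write N = 5n. Stirling: N! ~ sqrt(2π N)(N/e)^N and (12N)! ~ sqrt(2π·12N)·(12N/e)^(12N).
  (N!)^12/(12N)! ~ (2π N)^(12/2) (N/e)^(12N) / [sqrt(2π·12N) (12N/e)^(12N)]
     = (2π N)^(12/2) / sqrt(2π·12N) · (N/(12N))^(12N)
     = (2π N)^((12−1)/2) / sqrt(12) · 12^(−12N).
Since 12^12 > 1, the factor 12^(−12N) decays exponentially, so the ratio → 0. Substituting N = 5n gives the stated form.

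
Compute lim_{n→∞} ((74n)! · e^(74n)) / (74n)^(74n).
lim = ∞

Stirling: (74n)! ~ sqrt(2π·74n) · (74n/e)^(74n). Hence
  (74n)! · e^(74n) / (74n)^(74n) ~ sqrt(2π·74n) = sqrt(2π·74) · sqrt(n) → ∞.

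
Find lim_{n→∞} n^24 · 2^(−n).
lim = 0

Exponentials with base > 1 dominate every fixed polynomial: for any fixed c, n^c / 2^n → 0 as n → ∞ (e.g. by the ratio test, or by writing 2^n = e^(n ln 2) and noting e^(n ln 2) / n^c → ∞). Hence n^24 · 2^(−n) = n^24 / 2^n → 0.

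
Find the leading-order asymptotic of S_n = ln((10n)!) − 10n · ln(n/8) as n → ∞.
S_n ~ 10n · (ln 80 − 1) + O(ln n)

Stirling: ln((10n)!) = 10n ln(10n) − 10n + O(ln n).
  S_n = 10n ln(10n) − 10n − 10n ln(n/8) + O(ln n)
      = 10n ln(10n) − 10n ln n + 10n ln 8 − 10n + O(ln n)
      = 10n ln 10 + 10n ln 8 − 10n + O(ln n)
      = 10n (ln 80 − 1) + O(ln n).
Numerically ln(80) − 1 ≈ 3.3820.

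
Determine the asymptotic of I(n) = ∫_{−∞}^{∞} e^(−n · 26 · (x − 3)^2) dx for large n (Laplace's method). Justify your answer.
I(n) = sqrt(π/(26n))

Here φ(x) = 26 · (x − 3)^2 has its unique minimum at x* = 3 with φ(x*) = 0 and φ''(x*) = 52. Laplace's method gives
  I(n) ~ e^(−n φ(x*)) · sqrt(2π / (n · φ''(x*))) = sqrt(2π / (52n)) = sqrt(π/(26n)).
This is exact: substituting u = (x − 3)·sqrt(26n) gives I(n) = (1/sqrt(26n)) ∫_{−∞}^{∞} e^(−u^2) du = sqrt(π/(26n)).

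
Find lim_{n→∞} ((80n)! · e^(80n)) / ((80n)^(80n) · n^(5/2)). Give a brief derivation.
lim = 0

Stirling: (80n)! ~ sqrt(2π·80n) · (80n/e)^(80n). Hence
  (80n)! · e^(80n) / (80n)^(80n) ~ sqrt(2π·80n).
Dividing by n^(5/2): sqrt(2π·80n) / n^(5/2) = sqrt(2π·80) · n^((1−5)/2), so the expression behaves like sqrt(2π·80) · n^((1−5)/2) → 0.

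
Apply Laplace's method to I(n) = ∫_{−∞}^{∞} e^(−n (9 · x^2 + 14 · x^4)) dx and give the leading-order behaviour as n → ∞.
I(n) ~ sqrt(π/(9n))

φ(x) = 9 · x^2 + 14 · x^4 has its unique global minimum at x* = 0 (since φ'(x) = 18x + 56x^3 = 0 only at x = 0 for real x with both coefficients positive, and φ → ∞ as |x| → ∞). At x* = 0, φ(0) = 0 and φ''(0) = 18. Laplace's method then gives
  I(n) ~ sqrt(2π / (n · φ''(0))) · e^(−n φ(0)) = sqrt(2π / (18n)) = sqrt(π/(9n)).
The 14 · x^4 term contributes only at subleading order (an O(1/n) relative correction).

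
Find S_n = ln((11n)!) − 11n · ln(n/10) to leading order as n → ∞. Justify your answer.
S_n ~ 11n · (ln 110 − 1) + O(ln n)

Stirling: ln((11n)!) = 11n ln(11n) − 11n + O(ln n).
  S_n = 11n ln(11n) − 11n − 11n ln(n/10) + O(ln n)
      = 11n ln(11n) − 11n ln n + 11n ln 10 − 11n + O(ln n)
      = 11n ln 11 + 11n ln 10 − 11n + O(ln n)
      = 11n (ln 110 − 1) + O(ln n).
Numerically ln(110) − 1 ≈ 3.7005.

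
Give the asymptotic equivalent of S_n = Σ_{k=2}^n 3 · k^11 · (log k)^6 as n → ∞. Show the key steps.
S_n ~ n^12 · (log n)^6 / 4

By integral comparison, S_n = ∫_1^n 3 · x^11 · (log x)^6 dx + O(n^11 · (log n)^6). For the integral, the leading term of ∫_1^n x^11 (log x)^6 dx is n^12/12 · (log n)^6 (by repeated integration by parts; each step lowers the log-exponent and produces a relatively O(1/log n) correction). Hence S_n ~ n^12 · (log n)^6 / 4.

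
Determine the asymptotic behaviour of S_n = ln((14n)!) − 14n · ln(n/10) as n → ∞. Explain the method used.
S_n ~ 14n · (ln 140 − 1) + O(ln n)

Stirling: ln((14n)!) = 14n ln(14n) − 14n + O(ln n).
  S_n = 14n ln(14n) − 14n − 14n ln(n/10) + O(ln n)
      = 14n ln(14n) − 14n ln n + 14n ln 10 − 14n + O(ln n)
      = 14n ln 14 + 14n ln 10 − 14n + O(ln n)
      = 14n (ln 140 − 1) + O(ln n).
Numerically ln(140) − 1 ≈ 3.9416.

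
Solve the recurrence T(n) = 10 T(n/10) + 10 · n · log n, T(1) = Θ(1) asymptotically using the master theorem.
T(n) = Θ(n · (log n)^2)

Here log_10 10 = 1 and f(n) = 10 · n · log n = Θ(n^(log_10 10) · (log n)^1). This is the extended Case 2 of the master theorem (f matches the critical exponent up to log factors), giving T(n) = Θ(n^(log_10 10) · (log n)^(1+1)) = Θ(n · (log n)^2).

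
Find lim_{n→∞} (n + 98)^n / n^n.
lim = e^98

Rewrite as (1 + 98/n)^(n). By the standard limit (1 + x/n)^n → e^x, we have (1 + 98/n)^n → e^98, and raising to the 1st power gives e^98.
More precisely, ln[(1 + 98/n)^(n)] = n · ln(1 + 98/n) = n · (98/n + O(1/n^2)) = 98 + O(1/n) → 98.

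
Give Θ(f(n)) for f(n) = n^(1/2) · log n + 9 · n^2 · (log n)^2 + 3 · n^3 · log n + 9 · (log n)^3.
f(n) ∈ Θ(n^3 · log n)

Compare the terms by growth order. For large n, n^a · (log n)^b dominates n^a' · (log n)^b' iff a > a', or (a = a' and b > b'). Ranking the 4 terms shows the dominant one is 3 · n^3 · log n. Hence f(n) ∈ Θ(n^3 · log n).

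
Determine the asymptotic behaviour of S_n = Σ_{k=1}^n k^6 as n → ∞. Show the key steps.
S_n ~ n^7 / 7

By integral comparison (Euler-Maclaurin), Σ_{k=1}^n k^6 = ∫_0^n x^6 dx + O(n^6) = n^7/7 + O(n^6). (Equivalently, Faulhaber's formula gives the same leading term.)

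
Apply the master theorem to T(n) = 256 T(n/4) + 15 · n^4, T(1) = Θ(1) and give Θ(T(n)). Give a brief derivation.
T(n) = Θ(n^4 log n)

log_4 256 = 4, and f(n) = 15 · n^4 = Θ(n^(log_4 256)). This is Case 2 of the master theorem: T(n) = Θ(f(n) · log n) = Θ(n^4 log n).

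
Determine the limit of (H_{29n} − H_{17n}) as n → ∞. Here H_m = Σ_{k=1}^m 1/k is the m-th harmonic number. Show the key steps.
lim = ln(29/17)

Euler-Maclaurin gives H_m = ln m + γ + 1/(2m) + O(1/m^2). The γ and O(1/m) terms cancel in the difference:
  H_{29n} − H_{17n} = ln(29n) − ln(17n) + O(1/n) = ln(29/17) + O(1/n).
Hence the limit is ln(29/17).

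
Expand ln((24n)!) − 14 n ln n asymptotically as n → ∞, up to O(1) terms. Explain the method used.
ln((24n)!) − 14 n ln n = 10 n ln n + 24(ln 24 − 1) n + (1/2) ln(2π·24n) + O(1/n)

Stirling: ln((24n)!) = 24n ln(24n) − 24n + (1/2) ln(2π·24n) + O(1/n).
Expand 24n ln(24n) = 24n (ln n + ln 24) = 24n ln n + 24n ln 24.
Subtract 14n ln n: leading term is (24 − 14) n ln n = 10 n ln n. The next term is 24n ln 24 − 24n = 24(ln 24 − 1) n. Then the (1/2) ln(2π·24n) correction.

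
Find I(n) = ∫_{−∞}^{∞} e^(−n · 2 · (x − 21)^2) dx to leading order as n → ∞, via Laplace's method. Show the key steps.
I(n) = sqrt(π/(2n))

Here φ(x) = 2 · (x − 21)^2 has its unique minimum at x* = 21 with φ(x*) = 0 and φ''(x*) = 4. Laplace's method gives
  I(n) ~ e^(−n φ(x*)) · sqrt(2π / (n · φ''(x*))) = sqrt(2π / (4n)) = sqrt(π/(2n)).
This is exact: substituting u = (x − 21)·sqrt(2n) gives I(n) = (1/sqrt(2n)) ∫_{−∞}^{∞} e^(−u^2) du = sqrt(π/(2n)).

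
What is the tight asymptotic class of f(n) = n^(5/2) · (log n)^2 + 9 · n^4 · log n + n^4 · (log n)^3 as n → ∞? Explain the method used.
f(n) ∈ Θ(n^4 · (log n)^3)

Compare the terms by growth order. For large n, n^a · (log n)^b dominates n^a' · (log n)^b' iff a > a', or (a = a' and b > b'). Ranking the 3 terms shows the dominant one is n^4 · (log n)^3. Hence f(n) ∈ Θ(n^4 · (log n)^3).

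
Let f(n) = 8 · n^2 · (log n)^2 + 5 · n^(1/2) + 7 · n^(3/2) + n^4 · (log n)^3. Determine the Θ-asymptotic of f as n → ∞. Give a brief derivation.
f(n) ∈ Θ(n^4 · (log n)^3)

Compare the terms by growth order. For large n, n^a · (log n)^b dominates n^a' · (log n)^b' iff a > a', or (a = a' and b > b'). Ranking the 4 terms shows the dominant one is n^4 · (log n)^3. Hence f(n) ∈ Θ(n^4 · (log n)^3).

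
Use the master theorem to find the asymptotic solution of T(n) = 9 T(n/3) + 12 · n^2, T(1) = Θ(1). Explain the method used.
T(n) = Θ(n^2 log n)

log_3 9 = 2, and f(n) = 12 · n^2 = Θ(n^(log_3 9)). This is Case 2 of the master theorem: T(n) = Θ(f(n) · log n) = Θ(n^2 log n).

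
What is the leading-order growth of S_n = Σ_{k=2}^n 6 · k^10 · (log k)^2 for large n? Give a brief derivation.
S_n ~ 6 · n^11 · (log n)^2 / 11

By integral comparison, S_n = ∫_1^n 6 · x^10 · (log x)^2 dx + O(n^10 · (log n)^2). For the integral, the leading term of ∫_1^n x^10 (log x)^2 dx is n^11/11 · (log n)^2 (by repeated integration by parts; each step lowers the log-exponent and produces a relatively O(1/log n) correction). Hence S_n ~ 6 · n^11 · (log n)^2 / 11.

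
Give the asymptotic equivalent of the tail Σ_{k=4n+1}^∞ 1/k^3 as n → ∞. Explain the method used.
Σ_{k>4n} 1/k^3 ~ 1/(2 · (4n)^2)

Compare to the integral: ∫_{4n}^∞ x^(−3) dx = [−x^(−2)/2]_{4n}^∞ = 1/((3−1)·(4n)^2). Euler-Maclaurin then gives
  Σ_{k>4n} 1/k^3 = ∫_{4n}^∞ dx/x^3 − 1/(2·(4n)^3) + O(1/(4n)^4).
(Equivalently this is ζ(3) − Σ_{k≤4n} 1/k^3.)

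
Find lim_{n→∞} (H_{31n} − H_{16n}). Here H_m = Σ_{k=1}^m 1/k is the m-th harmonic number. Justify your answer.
lim = ln(31/16)

Euler-Maclaurin gives H_m = ln m + γ + 1/(2m) + O(1/m^2). The γ and O(1/m) terms cancel in the difference:
  H_{31n} − H_{16n} = ln(31n) − ln(16n) + O(1/n) = ln(31/16) + O(1/n).
Hence the limit is ln(31/16).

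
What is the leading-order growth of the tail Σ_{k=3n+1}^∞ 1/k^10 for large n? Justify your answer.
Σ_{k>3n} 1/k^10 ~ 1/(9 · (3n)^9)

Compare to the integral: ∫_{3n}^∞ x^(−10) dx = [−x^(−9)/9]_{3n}^∞ = 1/((10−1)·(3n)^9). Euler-Maclaurin then gives
  Σ_{k>3n} 1/k^10 = ∫_{3n}^∞ dx/x^10 − 1/(2·(3n)^10) + O(1/(3n)^11).
(Equivalently this is ζ(10) − Σ_{k≤3n} 1/k^10.)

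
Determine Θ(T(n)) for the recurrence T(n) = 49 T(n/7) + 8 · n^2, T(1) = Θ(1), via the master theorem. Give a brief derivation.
T(n) = Θ(n^2 log n)

log_7 49 = 2, and f(n) = 8 · n^2 = Θ(n^(log_7 49)). This is Case 2 of the master theorem: T(n) = Θ(f(n) · log n) = Θ(n^2 log n).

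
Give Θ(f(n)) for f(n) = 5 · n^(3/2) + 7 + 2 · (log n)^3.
f(n) ∈ Θ(n^(3/2))

Compare the terms by growth order. For large n, n^a · (log n)^b dominates n^a' · (log n)^b' iff a > a', or (a = a' and b > b'). Ranking the 3 terms shows the dominant one is 5 · n^(3/2). Hence f(n) ∈ Θ(n^(3/2)).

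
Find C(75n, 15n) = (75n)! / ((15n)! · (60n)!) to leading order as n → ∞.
C(75n, 15n) ~ (3125/256)^(15n) · sqrt(5/(8π·15n))

Write N = 15n. Apply Stirling to each factorial:
  (5N)! ~ sqrt(2π·5N) · (5N/e)^(5N),
  N! ~ sqrt(2π N) · (N/e)^N,
  (4N)! ~ sqrt(2π·4N) · (4N/e)^(4N).
The exponential factors combine to (5N)^(5N) / (N^N · (4N)^(4N)) = 5^(5N)/4^(4N) = (5^5/4^4)^N = (3125/256)^N.
The square-root prefactors combine to sqrt(2π·5N) / (sqrt(2π N)·sqrt(2π·4N)) = sqrt(5 / (2π·4·N)) = sqrt(5/(8π·15n)).
Substituting N = 15n: C(75n, 15n) ~ (3125/256)^(15n) · sqrt(5/(8π·15n)).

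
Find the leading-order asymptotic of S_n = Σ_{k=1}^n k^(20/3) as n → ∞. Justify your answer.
S_n ~ (3/23) · n^(23/3)

Integral comparison: Σ_{k=1}^n k^(20/3) = ∫_0^n x^(20/3) dx + O(n^(20/3)). The integral is n^(1 + 20/3) / (1 + 20/3) = n^((20+3)/3) / ((20+3)/3) = (3/23) · n^(23/3).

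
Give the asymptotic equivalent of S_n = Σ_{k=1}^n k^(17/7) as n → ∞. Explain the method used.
S_n ~ (7/24) · n^(24/7)

Integral comparison: Σ_{k=1}^n k^(17/7) = ∫_0^n x^(17/7) dx + O(n^(17/7)). The integral is n^(1 + 17/7) / (1 + 17/7) = n^((17+7)/7) / ((17+7)/7) = (7/24) · n^(24/7).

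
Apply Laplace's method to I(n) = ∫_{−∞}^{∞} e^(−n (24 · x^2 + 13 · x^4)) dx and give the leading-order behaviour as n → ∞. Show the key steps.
I(n) ~ sqrt(π/(24n))

φ(x) = 24 · x^2 + 13 · x^4 has its unique global minimum at x* = 0 (since φ'(x) = 48x + 52x^3 = 0 only at x = 0 for real x with both coefficients positive, and φ → ∞ as |x| → ∞). At x* = 0, φ(0) = 0 and φ''(0) = 48. Laplace's method then gives
  I(n) ~ sqrt(2π / (n · φ''(0))) · e^(−n φ(0)) = sqrt(2π / (48n)) = sqrt(π/(24n)).
The 13 · x^4 term contributes only at subleading order (an O(1/n) relative correction).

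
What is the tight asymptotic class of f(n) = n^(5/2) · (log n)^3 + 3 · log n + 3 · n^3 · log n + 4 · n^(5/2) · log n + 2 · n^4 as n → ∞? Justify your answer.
f(n) ∈ Θ(n^4)

Compare the terms by growth order. For large n, n^a · (log n)^b dominates n^a' · (log n)^b' iff a > a', or (a = a' and b > b'). Ranking the 5 terms shows the dominant one is 2 · n^4. Hence f(n) ∈ Θ(n^4).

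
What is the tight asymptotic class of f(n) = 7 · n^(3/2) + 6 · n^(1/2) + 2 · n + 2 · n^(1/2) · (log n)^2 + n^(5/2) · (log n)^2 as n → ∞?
f(n) ∈ Θ(n^(5/2) · (log n)^2)

Compare the terms by growth order. For large n, n^a · (log n)^b dominates n^a' · (log n)^b' iff a > a', or (a = a' and b > b'). Ranking the 5 terms shows the dominant one is n^(5/2) · (log n)^2. Hence f(n) ∈ Θ(n^(5/2) · (log n)^2).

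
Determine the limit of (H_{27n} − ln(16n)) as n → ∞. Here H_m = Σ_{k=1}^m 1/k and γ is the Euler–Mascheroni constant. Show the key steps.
lim = ln(27/16) + γ

By Euler-Maclaurin, H_m = ln m + γ + O(1/m). So
  H_{27n} − ln(16n) = ln(27n) + γ − ln(16n) + O(1/n)
                       = ln(27/16) + γ + O(1/n).
Hence the limit is ln(27/16) + γ.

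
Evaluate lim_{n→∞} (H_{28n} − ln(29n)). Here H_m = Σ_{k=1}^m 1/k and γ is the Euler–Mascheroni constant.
lim = ln(28/29) + γ

By Euler-Maclaurin, H_m = ln m + γ + O(1/m). So
  H_{28n} − ln(29n) = ln(28n) + γ − ln(29n) + O(1/n)
                       = ln(28/29) + γ + O(1/n).
Hence the limit is ln(28/29) + γ.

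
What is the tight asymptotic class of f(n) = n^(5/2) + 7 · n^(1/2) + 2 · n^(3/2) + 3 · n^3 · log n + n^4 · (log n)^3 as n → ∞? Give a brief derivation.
f(n) ∈ Θ(n^4 · (log n)^3)

Compare the terms by growth order. For large n, n^a · (log n)^b dominates n^a' · (log n)^b' iff a > a', or (a = a' and b > b'). Ranking the 5 terms shows the dominant one is n^4 · (log n)^3. Hence f(n) ∈ Θ(n^4 · (log n)^3).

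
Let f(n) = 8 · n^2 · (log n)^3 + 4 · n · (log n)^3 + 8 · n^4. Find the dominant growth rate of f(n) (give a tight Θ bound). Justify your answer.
f(n) ∈ Θ(n^4)

Compare the terms by growth order. For large n, n^a · (log n)^b dominates n^a' · (log n)^b' iff a > a', or (a = a' and b > b'). Ranking the 3 terms shows the dominant one is 8 · n^4. Hence f(n) ∈ Θ(n^4).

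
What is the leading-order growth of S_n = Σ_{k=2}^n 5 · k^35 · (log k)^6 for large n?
S_n ~ 5 · n^36 · (log n)^6 / 36

By integral comparison, S_n = ∫_1^n 5 · x^35 · (log x)^6 dx + O(n^35 · (log n)^6). For the integral, the leading term of ∫_1^n x^35 (log x)^6 dx is n^36/36 · (log n)^6 (by repeated integration by parts; each step lowers the log-exponent and produces a relatively O(1/log n) correction). Hence S_n ~ 5 · n^36 · (log n)^6 / 36.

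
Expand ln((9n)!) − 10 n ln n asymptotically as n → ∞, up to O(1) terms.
ln((9n)!) − 10 n ln n = −n ln n + 9(ln 9 − 1) n + (1/2) ln(2π·9n) + O(1/n)

Stirling: ln((9n)!) = 9n ln(9n) − 9n + (1/2) ln(2π·9n) + O(1/n).
Expand 9n ln(9n) = 9n (ln n + ln 9) = 9n ln n + 9n ln 9.
Subtract 10n ln n: leading term is (9 − 10) n ln n = −n ln n. The next term is 9n ln 9 − 9n = 9(ln 9 − 1) n. Then the (1/2) ln(2π·9n) correction.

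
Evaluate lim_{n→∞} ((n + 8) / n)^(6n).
lim = e^48

Rewrite as (1 + 8/n)^(6n). By the standard limit (1 + x/n)^n → e^x, we have (1 + 8/n)^n → e^8, and raising to the 6th power gives e^48.
More precisely, ln[(1 + 8/n)^(6n)] = 6n · ln(1 + 8/n) = 6n · (8/n + O(1/n^2)) = 48 + O(1/n) → 48.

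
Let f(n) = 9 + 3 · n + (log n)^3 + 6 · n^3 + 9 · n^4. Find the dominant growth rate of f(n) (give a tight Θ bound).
f(n) ∈ Θ(n^4)

Compare the terms by growth order. For large n, n^a · (log n)^b dominates n^a' · (log n)^b' iff a > a', or (a = a' and b > b'). Ranking the 5 terms shows the dominant one is 9 · n^4. Hence f(n) ∈ Θ(n^4).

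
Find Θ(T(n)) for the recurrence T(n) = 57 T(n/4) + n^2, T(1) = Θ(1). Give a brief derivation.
T(n) = Θ(n^(log_4 57))

Master theorem: compare f(n) = n^2 to n^(log_4 57) where log_4 57 ≈ 2.916. Since 2 < log_4 57, we have f(n) = O(n^(log_4 57 − ε)) for some ε > 0 — Case 1. Hence T(n) = Θ(n^(log_4 57)).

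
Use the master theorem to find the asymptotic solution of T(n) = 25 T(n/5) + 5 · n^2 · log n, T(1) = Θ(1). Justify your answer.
T(n) = Θ(n^2 · (log n)^2)

Here log_5 25 = 2 and f(n) = 5 · n^2 · log n = Θ(n^(log_5 25) · (log n)^1). This is the extended Case 2 of the master theorem (f matches the critical exponent up to log factors), giving T(n) = Θ(n^(log_5 25) · (log n)^(1+1)) = Θ(n^2 · (log n)^2).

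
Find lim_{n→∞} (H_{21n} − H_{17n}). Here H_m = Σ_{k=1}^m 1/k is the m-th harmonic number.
lim = ln(21/17)

Euler-Maclaurin gives H_m = ln m + γ + 1/(2m) + O(1/m^2). The γ and O(1/m) terms cancel in the difference:
  H_{21n} − H_{17n} = ln(21n) − ln(17n) + O(1/n) = ln(21/17) + O(1/n).
Hence the limit is ln(21/17).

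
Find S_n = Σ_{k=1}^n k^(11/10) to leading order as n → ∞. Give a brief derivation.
S_n ~ (10/21) · n^(21/10)

Integral comparison: Σ_{k=1}^n k^(11/10) = ∫_0^n x^(11/10) dx + O(n^(11/10)). The integral is n^(1 + 11/10) / (1 + 11/10) = n^((11+10)/10) / ((11+10)/10) = (10/21) · n^(21/10).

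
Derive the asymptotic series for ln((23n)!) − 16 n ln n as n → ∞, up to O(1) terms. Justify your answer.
ln((23n)!) − 16 n ln n = 7 n ln n + 23(ln 23 − 1) n + (1/2) ln(2π·23n) + O(1/n)

Stirling: ln((23n)!) = 23n ln(23n) − 23n + (1/2) ln(2π·23n) + O(1/n).
Expand 23n ln(23n) = 23n (ln n + ln 23) = 23n ln n + 23n ln 23.
Subtract 16n ln n: leading term is (23 − 16) n ln n = 7 n ln n. The next term is 23n ln 23 − 23n = 23(ln 23 − 1) n. Then the (1/2) ln(2π·23n) correction.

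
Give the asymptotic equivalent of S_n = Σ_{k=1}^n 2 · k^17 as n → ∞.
S_n ~ n^18 / 9

By integral comparison (Euler-Maclaurin), Σ_{k=1}^n 2 · k^17 = 2 · ∫_0^n x^17 dx + O(n^17) = 2 · n^18/18 = n^18 / 9 + O(n^17). (Equivalently, Faulhaber's formula gives the same leading term.)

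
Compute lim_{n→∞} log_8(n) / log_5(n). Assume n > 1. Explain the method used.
lim = ln(5) / ln(8) = log_8(5)

Change of base: log_8(n) = ln n / ln 8 and log_5(n) = ln n / ln 5. The ratio is (ln n / ln 8) · (ln 5 / ln n) = ln 5 / ln 8, a constant independent of n. So the limit is ln 5 / ln 8 = log_8(5).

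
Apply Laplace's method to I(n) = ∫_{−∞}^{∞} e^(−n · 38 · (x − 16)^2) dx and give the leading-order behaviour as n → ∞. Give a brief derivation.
I(n) = sqrt(π/(38n))

Here φ(x) = 38 · (x − 16)^2 has its unique minimum at x* = 16 with φ(x*) = 0 and φ''(x*) = 76. Laplace's method gives
  I(n) ~ e^(−n φ(x*)) · sqrt(2π / (n · φ''(x*))) = sqrt(2π / (76n)) = sqrt(π/(38n)).
This is exact: substituting u = (x − 16)·sqrt(38n) gives I(n) = (1/sqrt(38n)) ∫_{−∞}^{∞} e^(−u^2) du = sqrt(π/(38n)).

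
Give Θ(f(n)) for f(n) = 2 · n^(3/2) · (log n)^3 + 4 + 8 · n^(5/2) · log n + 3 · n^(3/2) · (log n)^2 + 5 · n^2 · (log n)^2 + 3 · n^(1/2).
f(n) ∈ Θ(n^(5/2) · log n)

Compare the terms by growth order. For large n, n^a · (log n)^b dominates n^a' · (log n)^b' iff a > a', or (a = a' and b > b'). Ranking the 6 terms shows the dominant one is 8 · n^(5/2) · log n. Hence f(n) ∈ Θ(n^(5/2) · log n).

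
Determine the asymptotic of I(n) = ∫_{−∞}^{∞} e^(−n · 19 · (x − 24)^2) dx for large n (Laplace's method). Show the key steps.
I(n) = sqrt(π/(19n))

Here φ(x) = 19 · (x − 24)^2 has its unique minimum at x* = 24 with φ(x*) = 0 and φ''(x*) = 38. Laplace's method gives
  I(n) ~ e^(−n φ(x*)) · sqrt(2π / (n · φ''(x*))) = sqrt(2π / (38n)) = sqrt(π/(19n)).
This is exact: substituting u = (x − 24)·sqrt(19n) gives I(n) = (1/sqrt(19n)) ∫_{−∞}^{∞} e^(−u^2) du = sqrt(π/(19n)).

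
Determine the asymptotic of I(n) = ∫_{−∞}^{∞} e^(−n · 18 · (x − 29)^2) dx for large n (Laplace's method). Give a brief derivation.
I(n) = sqrt(π/(18n))

Here φ(x) = 18 · (x − 29)^2 has its unique minimum at x* = 29 with φ(x*) = 0 and φ''(x*) = 36. Laplace's method gives
  I(n) ~ e^(−n φ(x*)) · sqrt(2π / (n · φ''(x*))) = sqrt(2π / (36n)) = sqrt(π/(18n)).
This is exact: substituting u = (x − 29)·sqrt(18n) gives I(n) = (1/sqrt(18n)) ∫_{−∞}^{∞} e^(−u^2) du = sqrt(π/(18n)).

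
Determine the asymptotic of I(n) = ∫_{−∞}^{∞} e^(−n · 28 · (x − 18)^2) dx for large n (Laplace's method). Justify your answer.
I(n) = sqrt(π/(28n))

Here φ(x) = 28 · (x − 18)^2 has its unique minimum at x* = 18 with φ(x*) = 0 and φ''(x*) = 56. Laplace's method gives
  I(n) ~ e^(−n φ(x*)) · sqrt(2π / (n · φ''(x*))) = sqrt(2π / (56n)) = sqrt(π/(28n)).
This is exact: substituting u = (x − 18)·sqrt(28n) gives I(n) = (1/sqrt(28n)) ∫_{−∞}^{∞} e^(−u^2) du = sqrt(π/(28n)).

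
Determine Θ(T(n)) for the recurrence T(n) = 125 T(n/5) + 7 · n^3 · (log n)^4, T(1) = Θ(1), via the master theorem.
T(n) = Θ(n^3 · (log n)^5)

Here log_5 125 = 3 and f(n) = 7 · n^3 · (log n)^4 = Θ(n^(log_5 125) · (log n)^4). This is the extended Case 2 of the master theorem (f matches the critical exponent up to log factors), giving T(n) = Θ(n^(log_5 125) · (log n)^(4+1)) = Θ(n^3 · (log n)^5).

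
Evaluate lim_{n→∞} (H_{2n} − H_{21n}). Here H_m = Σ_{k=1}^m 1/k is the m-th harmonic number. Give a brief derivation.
lim = ln(2/21)

Euler-Maclaurin gives H_m = ln m + γ + 1/(2m) + O(1/m^2). The γ and O(1/m) terms cancel in the difference:
  H_{2n} − H_{21n} = ln(2n) − ln(21n) + O(1/n) = ln(2/21) + O(1/n).
Hence the limit is ln(2/21).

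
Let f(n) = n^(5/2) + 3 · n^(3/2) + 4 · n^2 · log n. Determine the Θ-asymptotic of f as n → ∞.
f(n) ∈ Θ(n^(5/2))

Compare the terms by growth order. For large n, n^a · (log n)^b dominates n^a' · (log n)^b' iff a > a', or (a = a' and b > b'). Ranking the 3 terms shows the dominant one is n^(5/2). Hence f(n) ∈ Θ(n^(5/2)).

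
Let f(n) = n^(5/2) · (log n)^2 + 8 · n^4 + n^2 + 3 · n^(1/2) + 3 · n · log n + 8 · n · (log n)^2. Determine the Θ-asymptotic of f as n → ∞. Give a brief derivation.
f(n) ∈ Θ(n^4)

Compare the terms by growth order. For large n, n^a · (log n)^b dominates n^a' · (log n)^b' iff a > a', or (a = a' and b > b'). Ranking the 6 terms shows the dominant one is 8 · n^4. Hence f(n) ∈ Θ(n^4).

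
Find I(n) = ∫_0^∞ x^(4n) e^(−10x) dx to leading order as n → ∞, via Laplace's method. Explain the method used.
I(n) ~ (sqrt(2π·4n) / 10) · (4n/(10e))^(4n)

Write the integrand as exp(4n ln x − 10x) and set f(x) = 4n ln x − 10x. Then f'(x) = 4n/x − 10 = 0 at x* = 4n/10, and f''(x*) = −4n/x*^2 = −10^2/(4n). Laplace's method (interior maximum) gives
  I(n) ~ e^(f(x*)) · sqrt(2π / |f''(x*)|)
        = exp(4n ln(4n/10) − 4n) · sqrt(2π · 4n / 10^2)
        = (4n/10)^(4n) e^(−4n) · sqrt(2π·4n) / 10
        = (sqrt(2π·4n) / 10) · (4n/(10e))^(4n).
This matches Γ(4n+1)/10^(4n+1) with Stirling applied to Γ.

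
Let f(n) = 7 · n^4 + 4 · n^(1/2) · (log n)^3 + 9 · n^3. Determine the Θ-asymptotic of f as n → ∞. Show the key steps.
f(n) ∈ Θ(n^4)

Compare the terms by growth order. For large n, n^a · (log n)^b dominates n^a' · (log n)^b' iff a > a', or (a = a' and b > b'). Ranking the 3 terms shows the dominant one is 7 · n^4. Hence f(n) ∈ Θ(n^4).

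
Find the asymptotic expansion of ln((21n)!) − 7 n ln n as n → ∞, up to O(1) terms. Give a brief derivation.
ln((21n)!) − 7 n ln n = 14 n ln n + 21(ln 21 − 1) n + (1/2) ln(2π·21n) + O(1/n)

Stirling: ln((21n)!) = 21n ln(21n) − 21n + (1/2) ln(2π·21n) + O(1/n).
Expand 21n ln(21n) = 21n (ln n + ln 21) = 21n ln n + 21n ln 21.
Subtract 7n ln n: leading term is (21 − 7) n ln n = 14 n ln n. The next term is 21n ln 21 − 21n = 21(ln 21 − 1) n. Then the (1/2) ln(2π·21n) correction.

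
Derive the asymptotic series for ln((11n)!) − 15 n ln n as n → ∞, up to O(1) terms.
ln((11n)!) − 15 n ln n = −4 n ln n + 11(ln 11 − 1) n + (1/2) ln(2π·11n) + O(1/n)

Stirling: ln((11n)!) = 11n ln(11n) − 11n + (1/2) ln(2π·11n) + O(1/n).
Expand 11n ln(11n) = 11n (ln n + ln 11) = 11n ln n + 11n ln 11.
Subtract 15n ln n: leading term is (11 − 15) n ln n = −4 n ln n. The next term is 11n ln 11 − 11n = 11(ln 11 − 1) n. Then the (1/2) ln(2π·11n) correction.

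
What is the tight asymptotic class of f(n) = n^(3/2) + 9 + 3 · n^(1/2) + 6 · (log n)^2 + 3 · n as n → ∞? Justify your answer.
f(n) ∈ Θ(n^(3/2))

Compare the terms by growth order. For large n, n^a · (log n)^b dominates n^a' · (log n)^b' iff a > a', or (a = a' and b > b'). Ranking the 5 terms shows the dominant one is n^(3/2). Hence f(n) ∈ Θ(n^(3/2)).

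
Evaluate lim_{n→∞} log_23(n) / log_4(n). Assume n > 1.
lim = ln(4) / ln(23) = log_23(4)

Change of base: log_23(n) = ln n / ln 23 and log_4(n) = ln n / ln 4. The ratio is (ln n / ln 23) · (ln 4 / ln n) = ln 4 / ln 23, a constant independent of n. So the limit is ln 4 / ln 23 = log_23(4).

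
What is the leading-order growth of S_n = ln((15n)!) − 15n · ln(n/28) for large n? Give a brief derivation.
S_n ~ 15n · (ln 420 − 1) + O(ln n)

Stirling: ln((15n)!) = 15n ln(15n) − 15n + O(ln n).
  S_n = 15n ln(15n) − 15n − 15n ln(n/28) + O(ln n)
      = 15n ln(15n) − 15n ln n + 15n ln 28 − 15n + O(ln n)
      = 15n ln 15 + 15n ln 28 − 15n + O(ln n)
      = 15n (ln 420 − 1) + O(ln n).
Numerically ln(420) − 1 ≈ 5.0403.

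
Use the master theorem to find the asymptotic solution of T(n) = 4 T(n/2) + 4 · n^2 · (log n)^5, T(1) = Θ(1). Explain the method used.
T(n) = Θ(n^2 · (log n)^6)

Here log_2 4 = 2 and f(n) = 4 · n^2 · (log n)^5 = Θ(n^(log_2 4) · (log n)^5). This is the extended Case 2 of the master theorem (f matches the critical exponent up to log factors), giving T(n) = Θ(n^(log_2 4) · (log n)^(5+1)) = Θ(n^2 · (log n)^6).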